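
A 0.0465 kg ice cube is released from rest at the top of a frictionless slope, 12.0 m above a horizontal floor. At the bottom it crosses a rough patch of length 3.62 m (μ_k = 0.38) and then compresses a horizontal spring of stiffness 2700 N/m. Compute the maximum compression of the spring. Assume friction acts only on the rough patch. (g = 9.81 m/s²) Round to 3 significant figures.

Initial energy: E₁ = mgh = (0.0465)(9.81)(12.0) = 5.4740 J
Friction removes W_f = μ_k mg d = (0.38)(0.0465)(9.81)(3.62) = 0.6275 J
Energy reaching the spring: E = 5.4740 − 0.6275 = 4.8465 J
At max compression ½kx² = E ⇒ x = √(2E/k) = √(2 × 4.8465/2700) = 0.05992 m

x = 0.0599 m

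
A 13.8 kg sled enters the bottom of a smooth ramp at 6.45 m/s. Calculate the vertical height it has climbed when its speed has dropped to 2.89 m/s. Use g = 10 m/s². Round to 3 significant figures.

Conservation of energy: ½mv₁² = ½mv₂² + mgh
h = (v₁² − v₂²)/(2g) = (6.45² − 2.89²)/(2 × 10) = 1.663 m

h = 1.66 m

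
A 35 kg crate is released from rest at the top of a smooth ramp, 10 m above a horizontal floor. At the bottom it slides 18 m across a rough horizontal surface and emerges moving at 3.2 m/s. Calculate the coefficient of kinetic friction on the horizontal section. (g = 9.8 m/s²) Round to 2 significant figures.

Energy at the top = energy at the end + work done against friction:
mgh = ½mv² + μ_k m g d
mgh = 3430.0 J; ½mv² = 179.20 J
W_f = 3430.0 − 179.20 = 3251 J
μ_k = W_f/(mg·d) = 3251/(343.0 × 18) = 0.5265

μ_k = 0.53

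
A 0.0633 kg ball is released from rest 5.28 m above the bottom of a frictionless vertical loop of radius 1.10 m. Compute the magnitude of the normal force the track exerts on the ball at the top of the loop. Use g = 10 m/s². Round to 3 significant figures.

Energy from release to top (height 2r): mgh = ½mv_top² + mg(2r)
v_top² = 2g(h − 2r) = 2(10)(5.28 − 2.200) = 61.600 m²/s²
At the top, both N and weight point toward the centre: N + mg = mv_top²/r
N = m(v_top²/r − g) = 0.0633(61.600/1.10 − 10) = 2.912 N

N = 2.91 N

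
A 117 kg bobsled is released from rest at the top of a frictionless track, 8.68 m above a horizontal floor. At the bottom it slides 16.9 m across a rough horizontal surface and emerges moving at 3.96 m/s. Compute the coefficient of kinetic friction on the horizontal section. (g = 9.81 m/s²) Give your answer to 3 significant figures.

μ_k = 0.466

Energy bookkeeping (friction removes W_f = μ_k N d):
mgh = ½mv² + μ_k m g d
mgh = 9962.6 J; ½mv² = 917.37 J
W_f = 9962.6 − 917.37 = 9045 J
μ_k = W_f/(mg·d) = 9045/(1148 × 16.9) = 0.4663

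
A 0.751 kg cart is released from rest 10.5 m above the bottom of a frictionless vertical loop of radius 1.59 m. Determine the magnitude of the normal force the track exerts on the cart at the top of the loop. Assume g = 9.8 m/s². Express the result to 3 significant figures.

Energy from release to top (height 2r): mgh = ½mv_top² + mg(2r)
v_top² = 2g(h − 2r) = 2(9.8)(10.5 − 3.180) = 143.47 m²/s²
At the top, both N and weight point toward the centre: N + mg = mv_top²/r
N = m(v_top²/r − g) = 0.751(143.47/1.59 − 9.8) = 60.41 N

N = 60.4 N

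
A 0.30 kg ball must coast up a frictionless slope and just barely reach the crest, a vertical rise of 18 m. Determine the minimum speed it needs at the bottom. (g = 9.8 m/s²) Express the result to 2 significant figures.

At the top it is momentarily at rest, so all KE converts to PE: ½mv² = mgh
v = √(2gh) = √(2 × 9.8 × 18) = 18.78 m/s

v = 19 m/s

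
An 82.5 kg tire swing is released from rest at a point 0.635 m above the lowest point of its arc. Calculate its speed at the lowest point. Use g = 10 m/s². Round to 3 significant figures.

Mechanical energy is conserved (no friction): mgh = ½mv²
The mass cancels from both sides.
v = √(2gh) = √(2 × 10 × 0.635) = √12.700 = 3.564 m/s

v = 3.56 m/s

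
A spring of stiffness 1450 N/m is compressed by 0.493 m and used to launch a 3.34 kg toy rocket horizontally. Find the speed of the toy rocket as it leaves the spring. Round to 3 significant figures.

v = 10.3 m/s

The toy rocket leaves the spring when the spring is at natural length, so ½kx² = ½mv²
v = x√(k/m) = 0.493 × √(1450/3.34) = 10.27 m/s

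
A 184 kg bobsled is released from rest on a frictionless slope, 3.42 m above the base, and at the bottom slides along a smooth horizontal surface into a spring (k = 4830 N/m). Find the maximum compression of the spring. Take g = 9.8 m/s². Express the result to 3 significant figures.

x = 1.60 m

Gravitational PE at the top equals spring PE at max compression: mgh = ½kx²
x = √(2mgh/k) = √(2 × 184 × 9.8 × 3.42 / 4830) = 1.598 m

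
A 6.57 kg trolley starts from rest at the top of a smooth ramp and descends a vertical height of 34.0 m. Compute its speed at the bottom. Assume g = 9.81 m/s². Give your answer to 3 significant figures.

Equating total energy at the two states: mgh = ½mv²
v = √(2gh) = √(2 × 9.81 × 34.0) = √667.08 = 25.83 m/s

v = 25.8 m/s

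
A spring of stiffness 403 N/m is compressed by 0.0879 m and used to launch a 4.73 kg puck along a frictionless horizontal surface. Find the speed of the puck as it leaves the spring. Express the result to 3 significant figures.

The puck leaves the spring when the spring is at natural length, so ½kx² = ½mv²
v = x√(k/m) = 0.0879 × √(403/4.73) = 0.8114 m/s

v = 0.811 m/s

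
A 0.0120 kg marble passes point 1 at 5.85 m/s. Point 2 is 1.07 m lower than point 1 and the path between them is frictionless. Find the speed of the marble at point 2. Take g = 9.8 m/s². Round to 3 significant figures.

v = 7.43 m/s

Energy conservation between the two points: ½mv₀² + mgh = ½mv²
The mass cancels from both sides.
v² = v₀² + 2gh = (5.85)² + 2(9.8)(1.07) = 55.194
v = √55.194 = 7.429 m/s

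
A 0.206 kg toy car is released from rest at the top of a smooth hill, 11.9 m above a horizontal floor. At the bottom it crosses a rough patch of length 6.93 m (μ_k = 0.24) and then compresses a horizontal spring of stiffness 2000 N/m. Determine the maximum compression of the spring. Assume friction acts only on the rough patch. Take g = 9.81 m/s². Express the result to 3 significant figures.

Initial energy: E₁ = mgh = (0.206)(9.81)(11.9) = 24.048 J
Friction removes W_f = μ_k mg d = (0.24)(0.206)(9.81)(6.93) = 3.361 J
Energy reaching the spring: E = 24.048 − 3.361 = 20.687 J
At max compression ½kx² = E ⇒ x = √(2E/k) = √(2 × 20.687/2000) = 0.1438 m

x = 0.144 m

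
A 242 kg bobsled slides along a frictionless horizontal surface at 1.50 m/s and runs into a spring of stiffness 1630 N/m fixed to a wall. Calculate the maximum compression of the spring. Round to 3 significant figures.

x = 0.578 m

Conservation of energy between contact and max compression: ½mv² = ½kx²
x = v√(m/k) = 1.50 × √(242/1630) = 0.5780 m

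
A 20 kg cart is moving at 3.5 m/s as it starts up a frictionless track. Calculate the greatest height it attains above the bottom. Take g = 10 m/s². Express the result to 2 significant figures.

h = 0.61 m

By energy conservation, ½mv² = mgh
h = v²/(2g) = 3.5²/(2 × 10) = 0.6125 m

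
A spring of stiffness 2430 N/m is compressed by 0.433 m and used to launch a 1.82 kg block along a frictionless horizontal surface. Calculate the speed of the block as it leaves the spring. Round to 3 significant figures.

Conservation of energy: ½kx² = ½mv²
v = x√(k/m) = 0.433 × √(2430/1.82) = 15.82 m/s

v = 15.8 m/s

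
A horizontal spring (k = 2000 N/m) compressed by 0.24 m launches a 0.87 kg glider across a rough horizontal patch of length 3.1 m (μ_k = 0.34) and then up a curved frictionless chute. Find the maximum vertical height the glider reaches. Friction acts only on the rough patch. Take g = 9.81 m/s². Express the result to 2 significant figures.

Spring energy: E₀ = ½kx² = ½(2000)(0.24)² = 57.600 J
Friction: W_f = μ_k mg d = (0.34)(0.87)(9.81)(3.1) = 8.996 J
Energy at base of ramp: E = 57.600 − 8.996 = 48.604 J
At max height all remaining energy is PE: mgh = E ⇒ h = E/(mg) = 48.604/(0.87 × 9.81) = 5.695 m

h = 5.7 m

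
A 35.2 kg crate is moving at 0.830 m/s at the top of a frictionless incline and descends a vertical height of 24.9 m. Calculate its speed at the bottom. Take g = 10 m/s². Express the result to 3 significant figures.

v = 22.3 m/s

Energy conservation between the two points: ½mv₀² + mgh = ½mv²
v² = v₀² + 2gh = (0.830)² + 2(10)(24.9) = 498.69
v = √498.69 = 22.33 m/s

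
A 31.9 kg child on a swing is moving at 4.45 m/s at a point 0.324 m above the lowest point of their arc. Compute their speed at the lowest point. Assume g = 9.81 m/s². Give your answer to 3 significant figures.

v = 5.11 m/s

Mechanical energy is conserved (no friction): ½mv₀² + mgh = ½mv²
v² = v₀² + 2gh = (4.45)² + 2(9.81)(0.324) = 26.159
v = √26.159 = 5.115 m/s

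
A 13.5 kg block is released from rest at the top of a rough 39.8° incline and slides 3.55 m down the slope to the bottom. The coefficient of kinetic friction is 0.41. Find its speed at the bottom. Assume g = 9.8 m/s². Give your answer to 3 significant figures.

Energy: mgh = ½mv² + W_f, with h = L sinθ and W_f = μ_k (mg cosθ) L
mgh = mgL sinθ = (13.5)(9.8)(3.55)sin39.8° = 300.64 J
W_f = μ_k mg cosθ · L = (0.41)(13.5)(9.8)cos39.8°·3.55 = 147.9 J
½mv² = 300.64 − 147.9 = 152.69 J
v = √(2 × 152.69/13.5) = 4.756 m/s

v = 4.76 m/s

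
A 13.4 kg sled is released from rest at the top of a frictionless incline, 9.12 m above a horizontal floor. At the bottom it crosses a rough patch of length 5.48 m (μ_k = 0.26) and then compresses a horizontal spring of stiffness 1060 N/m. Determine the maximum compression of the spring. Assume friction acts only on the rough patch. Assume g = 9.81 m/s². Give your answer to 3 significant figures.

Initial energy: E₁ = mgh = (13.4)(9.81)(9.12) = 1198.9 J
Friction removes W_f = μ_k mg d = (0.26)(13.4)(9.81)(5.48) = 187.3 J
Energy reaching the spring: E = 1198.9 − 187.3 = 1011.6 J
At max compression ½kx² = E ⇒ x = √(2E/k) = √(2 × 1011.6/1060) = 1.382 m

x = 1.38 m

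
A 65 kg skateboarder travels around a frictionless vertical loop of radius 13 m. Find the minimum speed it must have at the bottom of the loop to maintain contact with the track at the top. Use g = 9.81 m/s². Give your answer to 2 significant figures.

At the top: mg = mv_top²/r ⇒ v_top² = gr = 127.5 m²/s²
Energy from bottom to top (height 2r): ½mv_bot² = ½mv_top² + mg(2r)
v_bot² = gr + 4gr = 5gr = 637.6
v_bot = √(5gr) = 25.25 m/s

v = 25 m/s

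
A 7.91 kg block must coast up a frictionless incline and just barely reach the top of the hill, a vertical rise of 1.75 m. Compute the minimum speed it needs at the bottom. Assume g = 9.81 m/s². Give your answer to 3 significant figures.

v = 5.86 m/s

At the top it is momentarily at rest, so all KE converts to PE: ½mv² = mgh
v = √(2gh) = √(2 × 9.81 × 1.75) = 5.860 m/s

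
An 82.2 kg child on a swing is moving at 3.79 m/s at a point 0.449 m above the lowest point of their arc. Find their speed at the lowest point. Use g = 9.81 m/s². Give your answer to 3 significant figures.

Equating total energy at the two states: ½mv₀² + mgh = ½mv²
The mass cancels from both sides.
v² = v₀² + 2gh = (3.79)² + 2(9.81)(0.449) = 23.173
v = √23.173 = 4.814 m/s

v = 4.81 m/s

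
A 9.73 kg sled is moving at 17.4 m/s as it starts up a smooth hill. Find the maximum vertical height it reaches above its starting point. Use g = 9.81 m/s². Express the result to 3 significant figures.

h = 15.4 m

Setting KE at the bottom equal to PE gained: ½mv² = mgh
h = v²/(2g) = 17.4²/(2 × 9.81) = 15.43 m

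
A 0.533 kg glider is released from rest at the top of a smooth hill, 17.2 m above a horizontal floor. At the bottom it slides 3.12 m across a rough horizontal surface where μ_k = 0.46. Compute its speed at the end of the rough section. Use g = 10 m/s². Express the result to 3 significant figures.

v = 17.8 m/s

Energy at the top = energy at the end + work done against friction:
mgh = ½mv² + μ_k m g d
W_f = μ_k mg d = (0.46)(0.533)(10)(3.12) = 7.650 J
½mv² = mgh − W_f = 91.676 − 7.650 = 84.026 J
v = √(2 × 84.026/0.533) = 17.76 m/s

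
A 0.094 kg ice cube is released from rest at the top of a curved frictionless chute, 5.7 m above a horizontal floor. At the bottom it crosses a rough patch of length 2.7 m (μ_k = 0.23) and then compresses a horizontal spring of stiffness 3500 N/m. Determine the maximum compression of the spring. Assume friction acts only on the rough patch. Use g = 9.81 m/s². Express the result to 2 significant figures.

Initial energy: E₁ = mgh = (0.094)(9.81)(5.7) = 5.2562 J
Friction removes W_f = μ_k mg d = (0.23)(0.094)(9.81)(2.7) = 0.5726 J
Energy reaching the spring: E = 5.2562 − 0.5726 = 4.6835 J
At max compression ½kx² = E ⇒ x = √(2E/k) = √(2 × 4.6835/3500) = 0.05173 m

x = 0.052 m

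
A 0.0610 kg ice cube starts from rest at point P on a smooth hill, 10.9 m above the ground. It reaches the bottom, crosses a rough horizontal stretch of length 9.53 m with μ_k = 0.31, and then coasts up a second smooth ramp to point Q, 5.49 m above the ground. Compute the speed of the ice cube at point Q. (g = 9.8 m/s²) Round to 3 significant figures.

v = 6.94 m/s

Energy at P: mgh₁ = (0.0610)(9.8)(10.9) = 6.5160 J
Friction loss: W_f = μ_k mg d = 1.766 J
At Q: ½mv² + mgh₂ = mgh₁ − W_f
½mv² = 6.5160 − 1.766 − 3.2819 = 1.4680 J
v = √(2 × 1.4680/0.0610) = 6.938 m/s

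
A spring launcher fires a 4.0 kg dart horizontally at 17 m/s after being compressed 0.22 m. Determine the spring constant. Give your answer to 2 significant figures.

Spring PE at full compression equals KE at release: ½kx² = ½mv²
k = mv²/x² = (4.0)(17)²/(0.22)² = 23884 N/m

k = 24000 N/m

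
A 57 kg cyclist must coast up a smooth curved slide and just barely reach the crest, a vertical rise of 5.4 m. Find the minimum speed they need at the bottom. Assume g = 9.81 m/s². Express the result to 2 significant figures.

v = 10 m/s

At the top they are momentarily at rest, so all KE converts to PE: ½mv² = mgh
v = √(2gh) = √(2 × 9.81 × 5.4) = 10.29 m/s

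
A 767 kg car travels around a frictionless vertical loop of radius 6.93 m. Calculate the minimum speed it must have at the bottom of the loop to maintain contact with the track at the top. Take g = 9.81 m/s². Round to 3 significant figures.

v = 18.4 m/s

At the top: mg = mv_top²/r ⇒ v_top² = gr = 67.98 m²/s²
Energy from bottom to top (height 2r): ½mv_bot² = ½mv_top² + mg(2r)
v_bot² = gr + 4gr = 5gr = 339.9
v_bot = √(5gr) = 18.44 m/s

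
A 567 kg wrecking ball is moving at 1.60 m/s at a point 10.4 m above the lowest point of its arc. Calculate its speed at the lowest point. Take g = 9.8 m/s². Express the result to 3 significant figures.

v = 14.4 m/s

Energy conservation between the two points: ½mv₀² + mgh = ½mv²
v² = v₀² + 2gh = (1.60)² + 2(9.8)(10.4) = 206.40
v = √206.40 = 14.37 m/s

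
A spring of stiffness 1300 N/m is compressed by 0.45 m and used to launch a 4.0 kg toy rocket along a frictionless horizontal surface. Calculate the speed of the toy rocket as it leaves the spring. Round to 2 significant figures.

v = 8.1 m/s

Spring PE converts entirely to kinetic energy: ½kx² = ½mv²
v = x√(k/m) = 0.45 × √(1300/4.0) = 8.112 m/s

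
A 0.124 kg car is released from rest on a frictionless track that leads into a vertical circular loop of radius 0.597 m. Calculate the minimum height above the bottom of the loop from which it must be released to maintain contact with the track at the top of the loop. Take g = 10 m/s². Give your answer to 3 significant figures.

At the top, for minimum speed gravity alone supplies the centripetal force: mg = mv_top²/r ⇒ v_top² = gr = 5.970 m²/s²
Energy conservation from release height h to the top (height 2r): mgh = ½mv_top² + mg(2r)
h = v_top²/(2g) + 2r = r/2 + 2r = 5r/2 = 1.492 m

h = 1.49 m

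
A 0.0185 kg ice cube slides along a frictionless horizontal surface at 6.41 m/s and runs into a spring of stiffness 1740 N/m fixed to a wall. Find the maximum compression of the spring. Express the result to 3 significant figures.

All KE is stored as spring PE at maximum compression: ½mv² = ½kx²
x = v√(m/k) = 6.41 × √(0.0185/1740) = 0.02090 m

x = 0.0209 m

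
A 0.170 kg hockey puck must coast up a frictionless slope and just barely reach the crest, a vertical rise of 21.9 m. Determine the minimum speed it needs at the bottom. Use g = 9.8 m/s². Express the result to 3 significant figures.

At the top it is momentarily at rest, so all KE converts to PE: ½mv² = mgh
v = √(2gh) = √(2 × 9.8 × 21.9) = 20.72 m/s

v = 20.7 m/s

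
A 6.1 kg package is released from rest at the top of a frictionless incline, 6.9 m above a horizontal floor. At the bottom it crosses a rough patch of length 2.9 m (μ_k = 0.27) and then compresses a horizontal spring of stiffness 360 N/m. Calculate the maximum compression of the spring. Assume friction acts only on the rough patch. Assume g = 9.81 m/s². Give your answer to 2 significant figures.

x = 1.4 m

Initial energy: E₁ = mgh = (6.1)(9.81)(6.9) = 412.90 J
Friction removes W_f = μ_k mg d = (0.27)(6.1)(9.81)(2.9) = 46.86 J
Energy reaching the spring: E = 412.90 − 46.86 = 366.05 J
At max compression ½kx² = E ⇒ x = √(2E/k) = √(2 × 366.05/360) = 1.426 m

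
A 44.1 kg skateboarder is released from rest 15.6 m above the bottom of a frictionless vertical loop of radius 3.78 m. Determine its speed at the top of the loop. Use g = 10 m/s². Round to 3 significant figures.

Energy conservation: mgh = ½mv_top² + mg(2r)
v_top² = 2g(h − 2r) = 2(10)(15.6 − 7.560) = 160.8
v_top = 12.68 m/s

v = 12.7 m/s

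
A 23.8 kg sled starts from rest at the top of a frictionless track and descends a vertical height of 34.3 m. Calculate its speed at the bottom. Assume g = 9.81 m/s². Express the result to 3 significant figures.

Mechanical energy is conserved (no friction): mgh = ½mv²
The mass cancels from both sides.
v = √(2gh) = √(2 × 9.81 × 34.3) = √672.97 = 25.94 m/s

v = 25.9 m/s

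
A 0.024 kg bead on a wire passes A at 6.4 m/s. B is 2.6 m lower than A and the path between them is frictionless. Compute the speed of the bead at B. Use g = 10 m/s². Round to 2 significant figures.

v = 9.6 m/s

By conservation of mechanical energy, ½mv₀² + mgh = ½mv²
v² = v₀² + 2gh = (6.4)² + 2(10)(2.6) = 92.960
v = √92.960 = 9.642 m/s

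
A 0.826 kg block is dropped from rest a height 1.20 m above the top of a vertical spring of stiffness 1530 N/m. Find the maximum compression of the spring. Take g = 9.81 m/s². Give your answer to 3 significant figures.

Take the reference level at the top of the uncompressed spring. At max compression the block has fallen H + x and is momentarily at rest:
mg(H + x) = ½kx²
½(1530)x² − (0.826)(9.81)x − (0.826)(9.81)(1.20) = 0
765.0x² − 8.103x − 9.724 = 0
x = [8.103 + √(65.66 + 29754)]/(2 × 765.0) = 0.1182 m

x = 0.118 m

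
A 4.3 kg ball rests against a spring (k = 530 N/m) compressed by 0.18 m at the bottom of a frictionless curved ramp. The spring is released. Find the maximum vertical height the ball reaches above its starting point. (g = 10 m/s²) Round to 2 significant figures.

All spring PE becomes gravitational PE at the highest point: ½kx² = mgh
h = kx²/(2mg) = (530)(0.18)²/(2 × 4.3 × 10) = 0.1997 m

h = 0.20 m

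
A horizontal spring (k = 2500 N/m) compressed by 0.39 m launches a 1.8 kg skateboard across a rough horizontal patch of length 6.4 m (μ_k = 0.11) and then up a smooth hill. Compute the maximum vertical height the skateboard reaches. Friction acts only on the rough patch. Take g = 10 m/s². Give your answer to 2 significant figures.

h = 9.9 m

Spring energy: E₀ = ½kx² = ½(2500)(0.39)² = 190.12 J
Friction: W_f = μ_k mg d = (0.11)(1.8)(10)(6.4) = 12.67 J
Energy at base of ramp: E = 190.12 − 12.67 = 177.45 J
At max height all remaining energy is PE: mgh = E ⇒ h = E/(mg) = 177.45/(1.8 × 10) = 9.858 m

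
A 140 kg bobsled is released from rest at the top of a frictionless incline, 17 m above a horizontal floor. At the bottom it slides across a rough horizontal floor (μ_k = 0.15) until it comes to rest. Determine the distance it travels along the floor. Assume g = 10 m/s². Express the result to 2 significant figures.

d = 110 m

Applying the work–energy principle:
At rest all PE has been dissipated by friction: mgh = μ_k m g d
d = h/μ_k = 17/0.15 = 113.3 m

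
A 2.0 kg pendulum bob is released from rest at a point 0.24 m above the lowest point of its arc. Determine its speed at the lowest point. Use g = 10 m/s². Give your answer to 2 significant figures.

Energy conservation between the two points: mgh = ½mv²
v = √(2gh) = √(2 × 10 × 0.24) = √4.8000 = 2.191 m/s

v = 2.2 m/s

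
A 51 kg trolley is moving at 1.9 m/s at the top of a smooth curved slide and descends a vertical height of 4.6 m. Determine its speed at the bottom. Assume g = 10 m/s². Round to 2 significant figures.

Mechanical energy is conserved (no friction): ½mv₀² + mgh = ½mv²
v² = v₀² + 2gh = (1.9)² + 2(10)(4.6) = 95.610
v = √95.610 = 9.778 m/s

v = 9.8 m/s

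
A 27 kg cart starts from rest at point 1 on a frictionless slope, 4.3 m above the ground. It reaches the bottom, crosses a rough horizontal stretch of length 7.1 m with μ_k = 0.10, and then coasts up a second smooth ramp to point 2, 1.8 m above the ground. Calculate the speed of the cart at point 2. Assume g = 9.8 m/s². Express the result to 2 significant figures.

Energy at 1: mgh₁ = (27)(9.8)(4.3) = 1137.8 J
Friction loss: W_f = μ_k mg d = 187.9 J
At 2: ½mv² + mgh₂ = mgh₁ − W_f
½mv² = 1137.8 − 187.9 − 476.28 = 473.63 J
v = √(2 × 473.63/27) = 5.923 m/s

v = 5.9 m/s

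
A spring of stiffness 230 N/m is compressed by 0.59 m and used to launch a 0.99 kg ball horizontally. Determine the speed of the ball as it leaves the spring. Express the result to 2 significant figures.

v = 9.0 m/s

Spring PE converts entirely to kinetic energy: ½kx² = ½mv²
v = x√(k/m) = 0.59 × √(230/0.99) = 8.993 m/s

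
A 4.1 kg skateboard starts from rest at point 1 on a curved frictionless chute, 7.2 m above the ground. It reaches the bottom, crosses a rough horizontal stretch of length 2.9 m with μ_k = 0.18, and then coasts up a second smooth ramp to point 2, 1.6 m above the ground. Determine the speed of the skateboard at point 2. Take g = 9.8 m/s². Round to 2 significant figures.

Energy at 1: mgh₁ = (4.1)(9.8)(7.2) = 289.30 J
Friction loss: W_f = μ_k mg d = 20.97 J
At 2: ½mv² + mgh₂ = mgh₁ − W_f
½mv² = 289.30 − 20.97 − 64.288 = 204.03 J
v = √(2 × 204.03/4.1) = 9.976 m/s

v = 10 m/s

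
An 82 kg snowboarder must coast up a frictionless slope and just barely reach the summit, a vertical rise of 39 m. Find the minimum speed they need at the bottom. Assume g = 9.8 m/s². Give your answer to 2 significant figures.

At the top they are momentarily at rest, so all KE converts to PE: ½mv² = mgh
v = √(2gh) = √(2 × 9.8 × 39) = 27.65 m/s

v = 28 m/s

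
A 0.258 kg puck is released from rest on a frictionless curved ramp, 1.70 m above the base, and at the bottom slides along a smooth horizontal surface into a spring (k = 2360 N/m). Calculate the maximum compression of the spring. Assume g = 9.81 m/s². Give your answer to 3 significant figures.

x = 0.0604 m

Gravitational PE at the top equals spring PE at max compression: mgh = ½kx²
x = √(2mgh/k) = √(2 × 0.258 × 9.81 × 1.70 / 2360) = 0.06038 m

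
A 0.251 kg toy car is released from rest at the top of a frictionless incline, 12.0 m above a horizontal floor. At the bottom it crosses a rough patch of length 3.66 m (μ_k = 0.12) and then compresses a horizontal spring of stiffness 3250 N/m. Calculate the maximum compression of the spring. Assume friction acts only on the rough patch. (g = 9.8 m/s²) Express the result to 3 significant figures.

Initial energy: E₁ = mgh = (0.251)(9.8)(12.0) = 29.518 J
Friction removes W_f = μ_k mg d = (0.12)(0.251)(9.8)(3.66) = 1.080 J
Energy reaching the spring: E = 29.518 − 1.080 = 28.437 J
At max compression ½kx² = E ⇒ x = √(2E/k) = √(2 × 28.437/3250) = 0.1323 m

x = 0.132 m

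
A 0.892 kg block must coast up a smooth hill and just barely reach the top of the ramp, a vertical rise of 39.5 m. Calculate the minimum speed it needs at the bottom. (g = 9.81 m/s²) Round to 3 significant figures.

At the top it is momentarily at rest, so all KE converts to PE: ½mv² = mgh
v = √(2gh) = √(2 × 9.81 × 39.5) = 27.84 m/s

v = 27.8 m/s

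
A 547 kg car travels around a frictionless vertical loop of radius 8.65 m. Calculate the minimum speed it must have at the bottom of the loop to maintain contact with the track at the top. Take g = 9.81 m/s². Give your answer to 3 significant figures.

v = 20.6 m/s

At the top: mg = mv_top²/r ⇒ v_top² = gr = 84.86 m²/s²
Energy from bottom to top (height 2r): ½mv_bot² = ½mv_top² + mg(2r)
v_bot² = gr + 4gr = 5gr = 424.3
v_bot = √(5gr) = 20.60 m/s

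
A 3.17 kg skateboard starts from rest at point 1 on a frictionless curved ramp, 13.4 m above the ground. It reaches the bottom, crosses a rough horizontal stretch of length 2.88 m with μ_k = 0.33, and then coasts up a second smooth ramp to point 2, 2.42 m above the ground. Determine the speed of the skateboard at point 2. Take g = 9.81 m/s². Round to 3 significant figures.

v = 14.0 m/s

Energy at 1: mgh₁ = (3.17)(9.81)(13.4) = 416.71 J
Friction loss: W_f = μ_k mg d = 29.56 J
At 2: ½mv² + mgh₂ = mgh₁ − W_f
½mv² = 416.71 − 29.56 − 75.256 = 311.90 J
v = √(2 × 311.90/3.17) = 14.03 m/s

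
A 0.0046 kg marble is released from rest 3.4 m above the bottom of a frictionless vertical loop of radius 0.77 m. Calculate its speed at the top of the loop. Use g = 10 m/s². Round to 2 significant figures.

v = 6.1 m/s

Energy conservation: mgh = ½mv_top² + mg(2r)
v_top² = 2g(h − 2r) = 2(10)(3.4 − 1.540) = 37.20
v_top = 6.099 m/s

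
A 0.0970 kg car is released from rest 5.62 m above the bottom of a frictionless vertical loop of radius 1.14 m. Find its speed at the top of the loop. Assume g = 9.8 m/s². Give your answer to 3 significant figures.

Energy conservation: mgh = ½mv_top² + mg(2r)
v_top² = 2g(h − 2r) = 2(9.8)(5.62 − 2.280) = 65.46
v_top = 8.091 m/s

v = 8.09 m/s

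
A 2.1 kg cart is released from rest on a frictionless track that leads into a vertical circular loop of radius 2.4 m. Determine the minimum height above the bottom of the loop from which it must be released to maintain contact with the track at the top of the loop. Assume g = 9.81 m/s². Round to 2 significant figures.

At the top, for minimum speed gravity alone supplies the centripetal force: mg = mv_top²/r ⇒ v_top² = gr = 23.54 m²/s²
Energy conservation from release height h to the top (height 2r): mgh = ½mv_top² + mg(2r)
h = v_top²/(2g) + 2r = r/2 + 2r = 5r/2 = 6.000 m

h = 6.0 m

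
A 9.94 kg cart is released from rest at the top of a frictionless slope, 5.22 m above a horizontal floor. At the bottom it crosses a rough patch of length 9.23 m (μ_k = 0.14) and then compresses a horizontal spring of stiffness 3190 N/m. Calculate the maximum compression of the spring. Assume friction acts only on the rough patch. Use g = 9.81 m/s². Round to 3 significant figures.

x = 0.490 m

Initial energy: E₁ = mgh = (9.94)(9.81)(5.22) = 509.01 J
Friction removes W_f = μ_k mg d = (0.14)(9.94)(9.81)(9.23) = 126.0 J
Energy reaching the spring: E = 509.01 − 126.0 = 383.01 J
At max compression ½kx² = E ⇒ x = √(2E/k) = √(2 × 383.01/3190) = 0.4900 m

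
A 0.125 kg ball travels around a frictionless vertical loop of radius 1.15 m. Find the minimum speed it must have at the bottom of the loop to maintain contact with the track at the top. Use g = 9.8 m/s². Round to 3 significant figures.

v = 7.51 m/s

At the top: mg = mv_top²/r ⇒ v_top² = gr = 11.27 m²/s²
Energy from bottom to top (height 2r): ½mv_bot² = ½mv_top² + mg(2r)
v_bot² = gr + 4gr = 5gr = 56.35
v_bot = √(5gr) = 7.507 m/s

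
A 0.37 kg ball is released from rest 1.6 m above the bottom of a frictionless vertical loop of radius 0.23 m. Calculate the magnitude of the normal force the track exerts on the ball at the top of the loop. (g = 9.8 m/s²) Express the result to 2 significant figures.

N = 32 N

Energy from release to top (height 2r): mgh = ½mv_top² + mg(2r)
v_top² = 2g(h − 2r) = 2(9.8)(1.6 − 0.4600) = 22.344 m²/s²
At the top, both N and weight point toward the centre: N + mg = mv_top²/r
N = m(v_top²/r − g) = 0.37(22.344/0.23 − 9.8) = 32.32 N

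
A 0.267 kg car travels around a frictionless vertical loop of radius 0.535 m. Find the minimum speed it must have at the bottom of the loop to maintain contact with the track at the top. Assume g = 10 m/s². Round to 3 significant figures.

At the top: mg = mv_top²/r ⇒ v_top² = gr = 5.350 m²/s²
Energy from bottom to top (height 2r): ½mv_bot² = ½mv_top² + mg(2r)
v_bot² = gr + 4gr = 5gr = 26.75
v_bot = √(5gr) = 5.172 m/s

v = 5.17 m/s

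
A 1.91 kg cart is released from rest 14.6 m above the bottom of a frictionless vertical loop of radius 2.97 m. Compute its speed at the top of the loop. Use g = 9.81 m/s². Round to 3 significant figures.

Energy conservation: mgh = ½mv_top² + mg(2r)
v_top² = 2g(h − 2r) = 2(9.81)(14.6 − 5.940) = 169.9
v_top = 13.03 m/s

v = 13.0 m/s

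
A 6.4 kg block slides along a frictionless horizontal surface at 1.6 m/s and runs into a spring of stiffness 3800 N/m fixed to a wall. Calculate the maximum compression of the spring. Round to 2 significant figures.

At max compression the block is momentarily at rest: ½mv² = ½kx²
x = v√(m/k) = 1.6 × √(6.4/3800) = 0.06566 m

x = 0.066 m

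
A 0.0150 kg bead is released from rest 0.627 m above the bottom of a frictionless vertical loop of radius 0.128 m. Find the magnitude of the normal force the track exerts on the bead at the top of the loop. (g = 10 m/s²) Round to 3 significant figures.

N = 0.720 N

Energy from release to top (height 2r): mgh = ½mv_top² + mg(2r)
v_top² = 2g(h − 2r) = 2(10)(0.627 − 0.2560) = 7.4200 m²/s²
At the top, both N and weight point toward the centre: N + mg = mv_top²/r
N = m(v_top²/r − g) = 0.0150(7.4200/0.128 − 10) = 0.7195 N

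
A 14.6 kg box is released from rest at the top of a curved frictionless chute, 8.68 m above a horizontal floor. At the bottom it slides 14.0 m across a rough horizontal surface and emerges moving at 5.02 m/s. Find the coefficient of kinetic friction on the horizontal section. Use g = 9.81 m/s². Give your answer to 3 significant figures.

Applying the work–energy principle:
mgh = ½mv² + μ_k m g d
mgh = 1243.2 J; ½mv² = 183.96 J
W_f = 1243.2 − 183.96 = 1059 J
μ_k = W_f/(mg·d) = 1059/(143.2 × 14.0) = 0.5283

μ_k = 0.528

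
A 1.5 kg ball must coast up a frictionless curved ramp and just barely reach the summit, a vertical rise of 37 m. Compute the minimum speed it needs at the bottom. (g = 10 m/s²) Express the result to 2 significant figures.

At the top it is momentarily at rest, so all KE converts to PE: ½mv² = mgh
v = √(2gh) = √(2 × 10 × 37) = 27.20 m/s

v = 27 m/s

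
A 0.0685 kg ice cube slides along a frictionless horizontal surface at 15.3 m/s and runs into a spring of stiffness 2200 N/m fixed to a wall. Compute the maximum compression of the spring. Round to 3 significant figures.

x = 0.0854 m

At max compression the cube is momentarily at rest: ½mv² = ½kx²
x = v√(m/k) = 15.3 × √(0.0685/2200) = 0.08537 m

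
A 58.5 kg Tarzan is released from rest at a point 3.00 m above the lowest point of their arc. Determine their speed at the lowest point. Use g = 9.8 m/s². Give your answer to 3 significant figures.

Mechanical energy is conserved (no friction): mgh = ½mv²
v = √(2gh) = √(2 × 9.8 × 3.00) = √58.800 = 7.668 m/s

v = 7.67 m/s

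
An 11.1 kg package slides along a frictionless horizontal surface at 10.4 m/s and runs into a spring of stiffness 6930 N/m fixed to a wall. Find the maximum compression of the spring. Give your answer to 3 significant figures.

x = 0.416 m

All KE is stored as spring PE at maximum compression: ½mv² = ½kx²
x = v√(m/k) = 10.4 × √(11.1/6930) = 0.4162 m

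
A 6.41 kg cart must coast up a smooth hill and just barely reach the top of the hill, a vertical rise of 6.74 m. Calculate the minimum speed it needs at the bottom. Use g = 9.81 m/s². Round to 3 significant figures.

At the top it is momentarily at rest, so all KE converts to PE: ½mv² = mgh
v = √(2gh) = √(2 × 9.81 × 6.74) = 11.50 m/s

v = 11.5 m/s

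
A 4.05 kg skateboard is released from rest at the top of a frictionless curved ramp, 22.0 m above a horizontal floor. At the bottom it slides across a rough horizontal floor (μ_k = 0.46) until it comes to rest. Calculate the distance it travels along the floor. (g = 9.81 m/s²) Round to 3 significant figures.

d = 47.8 m

Applying the work–energy principle:
At rest all PE has been dissipated by friction: mgh = μ_k m g d
d = h/μ_k = 22.0/0.46 = 47.83 m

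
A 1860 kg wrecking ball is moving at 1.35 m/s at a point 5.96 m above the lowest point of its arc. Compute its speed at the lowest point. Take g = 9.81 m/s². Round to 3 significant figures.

v = 10.9 m/s

Equating total energy at the two states: ½mv₀² + mgh = ½mv²
The mass cancels from both sides.
v² = v₀² + 2gh = (1.35)² + 2(9.81)(5.96) = 118.76
v = √118.76 = 10.90 m/s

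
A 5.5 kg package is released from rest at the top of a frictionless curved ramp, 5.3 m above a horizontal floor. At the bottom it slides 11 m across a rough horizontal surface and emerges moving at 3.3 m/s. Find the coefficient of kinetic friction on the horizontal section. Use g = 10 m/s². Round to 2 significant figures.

Energy bookkeeping (friction removes W_f = μ_k N d):
mgh = ½mv² + μ_k m g d
mgh = 291.50 J; ½mv² = 29.947 J
W_f = 291.50 − 29.947 = 261.6 J
μ_k = W_f/(mg·d) = 261.6/(55.00 × 11) = 0.4323

μ_k = 0.43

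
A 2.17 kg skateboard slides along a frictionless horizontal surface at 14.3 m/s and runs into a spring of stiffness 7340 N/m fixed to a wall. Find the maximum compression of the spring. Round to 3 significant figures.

All KE is stored as spring PE at maximum compression: ½mv² = ½kx²
x = v√(m/k) = 14.3 × √(2.17/7340) = 0.2459 m

x = 0.246 m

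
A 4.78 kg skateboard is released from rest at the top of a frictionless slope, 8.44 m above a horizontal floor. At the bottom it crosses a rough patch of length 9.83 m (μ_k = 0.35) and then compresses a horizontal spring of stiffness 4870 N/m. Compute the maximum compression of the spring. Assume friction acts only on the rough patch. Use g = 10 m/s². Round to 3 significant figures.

Initial energy: E₁ = mgh = (4.78)(10)(8.44) = 403.43 J
Friction removes W_f = μ_k mg d = (0.35)(4.78)(10)(9.83) = 164.5 J
Energy reaching the spring: E = 403.43 − 164.5 = 238.98 J
At max compression ½kx² = E ⇒ x = √(2E/k) = √(2 × 238.98/4870) = 0.3133 m

x = 0.313 m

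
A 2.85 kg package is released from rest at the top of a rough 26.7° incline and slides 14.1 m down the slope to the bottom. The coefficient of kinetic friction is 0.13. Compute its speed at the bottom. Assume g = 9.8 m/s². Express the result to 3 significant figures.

v = 9.60 m/s

Energy: mgh = ½mv² + W_f, with h = L sinθ and W_f = μ_k (mg cosθ) L
mgh = mgL sinθ = (2.85)(9.8)(14.1)sin26.7° = 176.95 J
W_f = μ_k mg cosθ · L = (0.13)(2.85)(9.8)cos26.7°·14.1 = 45.74 J
½mv² = 176.95 − 45.74 = 131.21 J
v = √(2 × 131.21/2.85) = 9.596 m/s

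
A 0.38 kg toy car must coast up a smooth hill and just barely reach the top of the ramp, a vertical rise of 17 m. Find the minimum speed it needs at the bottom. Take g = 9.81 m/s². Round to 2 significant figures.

At the top it is momentarily at rest, so all KE converts to PE: ½mv² = mgh
v = √(2gh) = √(2 × 9.81 × 17) = 18.26 m/s

v = 18 m/s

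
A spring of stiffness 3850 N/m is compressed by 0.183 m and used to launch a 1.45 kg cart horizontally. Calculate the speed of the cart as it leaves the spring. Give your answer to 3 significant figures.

Spring PE converts entirely to kinetic energy: ½kx² = ½mv²
v = x√(k/m) = 0.183 × √(3850/1.45) = 9.430 m/s

v = 9.43 m/s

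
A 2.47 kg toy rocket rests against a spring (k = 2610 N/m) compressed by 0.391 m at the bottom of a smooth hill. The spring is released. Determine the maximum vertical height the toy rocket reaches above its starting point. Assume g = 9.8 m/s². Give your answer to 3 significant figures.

At maximum height the toy rocket is at rest, so ½kx² = mgh
h = kx²/(2mg) = (2610)(0.391)²/(2 × 2.47 × 9.8) = 8.242 m

h = 8.24 m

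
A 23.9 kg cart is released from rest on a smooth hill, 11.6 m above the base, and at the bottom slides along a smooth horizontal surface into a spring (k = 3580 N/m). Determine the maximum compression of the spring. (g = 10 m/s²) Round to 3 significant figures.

x = 1.24 m

Gravitational PE at the top equals spring PE at max compression: mgh = ½kx²
x = √(2mgh/k) = √(2 × 23.9 × 10 × 11.6 / 3580) = 1.245 m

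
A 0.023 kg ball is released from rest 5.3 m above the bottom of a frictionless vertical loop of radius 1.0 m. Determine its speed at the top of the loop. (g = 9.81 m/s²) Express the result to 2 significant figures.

v = 8.0 m/s

Energy conservation: mgh = ½mv_top² + mg(2r)
v_top² = 2g(h − 2r) = 2(9.81)(5.3 − 2.000) = 64.75
v_top = 8.046 m/s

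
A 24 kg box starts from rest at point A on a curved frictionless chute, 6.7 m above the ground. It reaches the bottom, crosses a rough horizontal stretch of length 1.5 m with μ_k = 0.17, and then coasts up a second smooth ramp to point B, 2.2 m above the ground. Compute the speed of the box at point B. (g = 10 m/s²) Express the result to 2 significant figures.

Energy at A: mgh₁ = (24)(10)(6.7) = 1608.0 J
Friction loss: W_f = μ_k mg d = 61.20 J
At B: ½mv² + mgh₂ = mgh₁ − W_f
½mv² = 1608.0 − 61.20 − 528.00 = 1018.8 J
v = √(2 × 1018.8/24) = 9.214 m/s

v = 9.2 m/s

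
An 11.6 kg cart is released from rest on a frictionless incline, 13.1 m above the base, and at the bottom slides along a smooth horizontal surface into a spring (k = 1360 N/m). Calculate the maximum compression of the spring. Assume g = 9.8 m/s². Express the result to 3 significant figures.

x = 1.48 m

Gravitational PE at the top equals spring PE at max compression: mgh = ½kx²
x = √(2mgh/k) = √(2 × 11.6 × 9.8 × 13.1 / 1360) = 1.480 m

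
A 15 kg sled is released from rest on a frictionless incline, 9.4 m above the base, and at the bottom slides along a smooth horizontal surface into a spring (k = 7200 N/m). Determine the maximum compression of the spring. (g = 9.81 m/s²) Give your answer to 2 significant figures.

Gravitational PE at the top equals spring PE at max compression: mgh = ½kx²
x = √(2mgh/k) = √(2 × 15 × 9.81 × 9.4 / 7200) = 0.6199 m

x = 0.62 m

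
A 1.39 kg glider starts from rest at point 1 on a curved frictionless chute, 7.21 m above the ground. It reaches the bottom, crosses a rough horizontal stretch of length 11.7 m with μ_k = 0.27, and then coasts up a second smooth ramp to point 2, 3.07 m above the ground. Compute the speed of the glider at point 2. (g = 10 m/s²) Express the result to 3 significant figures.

v = 4.43 m/s

Energy at 1: mgh₁ = (1.39)(10)(7.21) = 100.22 J
Friction loss: W_f = μ_k mg d = 43.91 J
At 2: ½mv² + mgh₂ = mgh₁ − W_f
½mv² = 100.22 − 43.91 − 42.673 = 13.636 J
v = √(2 × 13.636/1.39) = 4.429 m/s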